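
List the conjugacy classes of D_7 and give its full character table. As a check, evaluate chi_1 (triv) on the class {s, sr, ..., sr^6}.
Conjugacy classes: {e} of size 1, {r^1, r^6} of size 2, {r^2, r^5} of size 2, {r^3, r^4} of size 2, {s, sr, ..., sr^6} of size 7.
Character table:
  irrep \ class              {e} (size 1)  {r^1, r^6} (size 2)  {r^2, r^5} (size 2)  {r^3, r^4} (size 2)  {s, sr, ..., sr^6} (size 7)
  chi_1 (triv)               1             1                    1                    1                    1                          
  chi_2 (sign: r->1, s->-1)  1             1                    1                    1                    -1                         
  chi_3 (2d, j=1)            2             2*cos(2*pi/7)        -2*cos(3*pi/7)       -2*cos(pi/7)         0                          
  chi_4 (2d, j=2)            2             -2*cos(3*pi/7)       -2*cos(pi/7)         2*cos(2*pi/7)        0                          
  chi_5 (2d, j=3)            2             -2*cos(pi/7)         2*cos(2*pi/7)        -2*cos(3*pi/7)       0                          

Spot check: chi_1 (triv) on {s, sr, ..., sr^6} = 1.

Proof sketch: D_7 has order 2*7 = 14 with 5 conjugacy classes, hence 5 irreducibles. Sum of squared dims 1 + 1 + 4 + 4 + 4 = 14 = |G|. Linear characters come from the abelianisation; the 2-dimensional irreps have character r^k -> 2*cos(2*pi*j*k/7), reflections -> 0.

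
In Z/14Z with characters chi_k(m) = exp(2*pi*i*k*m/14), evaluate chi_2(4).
chi_2(4) = zeta_14^8 = exp(-6*I*pi/7)

Reasoning: chi_2(4) = zeta_14^(2*4) = zeta_14^8. Since zeta_14^14 = 1, this equals zeta_14^8 = exp(2*pi*i*8/14) = exp(-6*I*pi/7).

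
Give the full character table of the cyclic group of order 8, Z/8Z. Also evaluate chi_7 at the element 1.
Character table of Z/8Z (irreps indexed chi_0,...,chi_7 with chi_k(m) = zeta_8^(k*m), zeta_8 = exp(2*pi*i/8)):
  irrep \ class  {0} (size 1)  {1} (size 1)    {2} (size 1)  {3} (size 1)    {4} (size 1)  {5} (size 1)    {6} (size 1)  {7} (size 1)  
  chi_0          1             1               1             1               1             1               1             1             
  chi_1          1             exp(I*pi/4)     I             exp(3*I*pi/4)   -1            exp(-3*I*pi/4)  -I            exp(-I*pi/4)  
  chi_2          1             I               -1            -I              1             I               -1            -I            
  chi_3          1             exp(3*I*pi/4)   -I            exp(I*pi/4)     -1            exp(-I*pi/4)    I             exp(-3*I*pi/4)
  chi_4          1             -1              1             -1              1             -1              1             -1            
  chi_5          1             exp(-3*I*pi/4)  I             exp(-I*pi/4)    -1            exp(I*pi/4)     -I            exp(3*I*pi/4) 
  chi_6          1             -I              -1            I               1             -I              -1            I             
  chi_7          1             exp(-I*pi/4)    -I            exp(-3*I*pi/4)  -1            exp(3*I*pi/4)   I             exp(I*pi/4)   

Spot check: chi_7(1) = zeta_8^(7*1) = zeta_8^7 = exp(-I*pi/4).

Why: Z/8Z is abelian, so all 8 irreducible complex representations are 1-dimensional. They are given by chi_k(m) = zeta_8^(k*m) for k = 0,...,7. Row orthogonality: sum_m chi_k(m) conj(chi_l(m)) = 8 * [k = l].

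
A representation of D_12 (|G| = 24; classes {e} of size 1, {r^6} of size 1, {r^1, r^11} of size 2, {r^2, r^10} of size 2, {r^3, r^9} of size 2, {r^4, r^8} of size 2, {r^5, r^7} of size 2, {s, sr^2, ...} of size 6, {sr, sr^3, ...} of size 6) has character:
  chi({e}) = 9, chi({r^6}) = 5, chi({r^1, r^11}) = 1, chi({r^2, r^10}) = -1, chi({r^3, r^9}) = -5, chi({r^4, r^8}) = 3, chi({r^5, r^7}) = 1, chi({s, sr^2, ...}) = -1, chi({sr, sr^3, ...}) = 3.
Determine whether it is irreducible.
Not irreducible (reducible): <chi, chi> = 10 > 1.

Argument: <chi, chi> = (1/|G|) sum_C |C| * |chi(C)|^2 = (1/24)[1*|9|^2 + 1*|5|^2 + 2*|1|^2 + 2*|-1|^2 + 2*|-5|^2 + 2*|3|^2 + 2*|1|^2 + 6*|-1|^2 + 6*|3|^2]
  = (1/24)[(81) + (25) + (2) + (2) + (50) + (18) + (2) + (6) + (54)] = 240/24 = 10.
A character is irreducible iff <chi, chi> = 1, so this representation is reducible.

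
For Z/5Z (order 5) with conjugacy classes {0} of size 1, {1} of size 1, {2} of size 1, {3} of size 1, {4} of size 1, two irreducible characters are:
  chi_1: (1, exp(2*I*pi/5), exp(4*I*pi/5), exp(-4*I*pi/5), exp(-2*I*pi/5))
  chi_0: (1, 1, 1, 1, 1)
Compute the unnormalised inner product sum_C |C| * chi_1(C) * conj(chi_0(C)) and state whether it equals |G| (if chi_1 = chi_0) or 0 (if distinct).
Sum = 0; so <chi_1, chi_0> = 0 (distinct irreducibles are orthogonal).

Explanation: Compute term by term over conjugacy classes (|C| * chi_1(C) * conj(chi_0(C))):
  1*(1)*conj(1) + 1*(exp(2*I*pi/5))*conj(1) + 1*(exp(4*I*pi/5))*conj(1) + 1*(exp(-4*I*pi/5))*conj(1) + 1*(exp(-2*I*pi/5))*conj(1)
  = (1) + (exp(2*I*pi/5)) + (exp(4*I*pi/5)) + (exp(-4*I*pi/5)) + (exp(-2*I*pi/5))
  = 0.
(Exp terms are combined using exp(i*s)*conj(exp(i*t)) = exp(i*(s-t)), and sums of them are collapsed using the identity that for every m > 1 the m distinct m-th roots of unity sum to 0, e.g. 1 + exp(2*I*pi/3) + exp(-2*I*pi/3) = 0.)
Dividing by |G| = 5 gives 0/5 = 0, matching the row-orthogonality relation <chi_1, chi_0> = [chi_1 = chi_0].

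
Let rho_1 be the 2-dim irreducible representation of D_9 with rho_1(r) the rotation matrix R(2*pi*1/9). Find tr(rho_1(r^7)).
chi_{rho_1}(r^7) = 2*cos(2*pi*1*7/9) = 2*cos(4*pi/9)

Justification: rho_1(r^7) is rotation by angle 2*pi*1*7/9, whose trace is 2*cos(2*pi*1*7/9) = 2*cos(4*pi/9).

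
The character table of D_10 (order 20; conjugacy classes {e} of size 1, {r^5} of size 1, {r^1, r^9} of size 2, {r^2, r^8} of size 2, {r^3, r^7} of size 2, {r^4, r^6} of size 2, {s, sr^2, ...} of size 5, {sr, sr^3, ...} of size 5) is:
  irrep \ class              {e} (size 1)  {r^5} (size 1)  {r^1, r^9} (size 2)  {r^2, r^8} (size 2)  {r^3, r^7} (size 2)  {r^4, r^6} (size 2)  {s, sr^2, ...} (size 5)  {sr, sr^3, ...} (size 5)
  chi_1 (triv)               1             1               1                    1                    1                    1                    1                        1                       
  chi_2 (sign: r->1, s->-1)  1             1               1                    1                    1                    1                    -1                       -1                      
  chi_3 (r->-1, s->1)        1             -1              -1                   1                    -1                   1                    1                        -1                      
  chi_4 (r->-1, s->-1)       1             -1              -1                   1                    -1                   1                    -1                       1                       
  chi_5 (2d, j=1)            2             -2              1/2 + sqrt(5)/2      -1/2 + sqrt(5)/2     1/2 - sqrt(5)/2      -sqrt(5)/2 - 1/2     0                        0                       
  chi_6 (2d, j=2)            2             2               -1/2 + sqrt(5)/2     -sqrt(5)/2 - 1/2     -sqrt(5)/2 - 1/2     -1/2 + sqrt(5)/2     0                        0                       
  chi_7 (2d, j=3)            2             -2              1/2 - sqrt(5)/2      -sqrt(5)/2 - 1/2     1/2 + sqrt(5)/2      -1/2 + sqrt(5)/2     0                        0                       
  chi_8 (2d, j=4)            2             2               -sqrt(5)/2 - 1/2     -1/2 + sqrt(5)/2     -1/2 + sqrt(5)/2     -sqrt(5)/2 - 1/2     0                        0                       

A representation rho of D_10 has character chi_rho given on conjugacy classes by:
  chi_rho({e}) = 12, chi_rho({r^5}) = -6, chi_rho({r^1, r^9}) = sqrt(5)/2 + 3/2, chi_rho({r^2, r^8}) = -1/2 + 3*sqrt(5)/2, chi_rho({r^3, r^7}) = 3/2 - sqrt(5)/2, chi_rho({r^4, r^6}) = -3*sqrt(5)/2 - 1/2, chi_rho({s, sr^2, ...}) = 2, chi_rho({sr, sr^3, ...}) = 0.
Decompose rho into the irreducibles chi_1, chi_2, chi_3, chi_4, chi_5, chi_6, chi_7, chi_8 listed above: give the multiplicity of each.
Multiplicities: chi_1: 1, chi_2: 0, chi_3: 1, chi_4: 0, chi_5: 3, chi_6: 0, chi_7: 1, chi_8: 1.

Why: Use <chi_rho, chi> = (1/|G|) sum_C |C| * chi_rho(C) * conj(chi(C)) with |G| = 20 for each irreducible chi in the table:
  <chi_rho, chi_1> = (1/20)[1*(12)*conj(1) + 1*(-6)*conj(1) + 2*(sqrt(5)/2 + 3/2)*conj(1) + 2*(-1/2 + 3*sqrt(5)/2)*conj(1) + 2*(3/2 - sqrt(5)/2)*conj(1) + 2*(-3*sqrt(5)/2 - 1/2)*conj(1) + 5*(2)*conj(1) + 5*(0)*conj(1)]
      = (1/20)[(12) + (-6) + (sqrt(5) + 3) + (-1 + 3*sqrt(5)) + (3 - sqrt(5)) + (-3*sqrt(5) - 1) + (10) + (0)] = 20/20 = 1
  <chi_rho, chi_2> = (1/20)[1*(12)*conj(1) + 1*(-6)*conj(1) + 2*(sqrt(5)/2 + 3/2)*conj(1) + 2*(-1/2 + 3*sqrt(5)/2)*conj(1) + 2*(3/2 - sqrt(5)/2)*conj(1) + 2*(-3*sqrt(5)/2 - 1/2)*conj(1) + 5*(2)*conj(-1) + 5*(0)*conj(-1)]
      = (1/20)[(12) + (-6) + (sqrt(5) + 3) + (-1 + 3*sqrt(5)) + (3 - sqrt(5)) + (-3*sqrt(5) - 1) + (-10) + (0)] = 0/20 = 0
  <chi_rho, chi_3> = (1/20)[1*(12)*conj(1) + 1*(-6)*conj(-1) + 2*(sqrt(5)/2 + 3/2)*conj(-1) + 2*(-1/2 + 3*sqrt(5)/2)*conj(1) + 2*(3/2 - sqrt(5)/2)*conj(-1) + 2*(-3*sqrt(5)/2 - 1/2)*conj(1) + 5*(2)*conj(1) + 5*(0)*conj(-1)]
      = (1/20)[(12) + (6) + (-3 - sqrt(5)) + (-1 + 3*sqrt(5)) + (-3 + sqrt(5)) + (-3*sqrt(5) - 1) + (10) + (0)] = 20/20 = 1
  <chi_rho, chi_4> = (1/20)[1*(12)*conj(1) + 1*(-6)*conj(-1) + 2*(sqrt(5)/2 + 3/2)*conj(-1) + 2*(-1/2 + 3*sqrt(5)/2)*conj(1) + 2*(3/2 - sqrt(5)/2)*conj(-1) + 2*(-3*sqrt(5)/2 - 1/2)*conj(1) + 5*(2)*conj(-1) + 5*(0)*conj(1)]
      = (1/20)[(12) + (6) + (-3 - sqrt(5)) + (-1 + 3*sqrt(5)) + (-3 + sqrt(5)) + (-3*sqrt(5) - 1) + (-10) + (0)] = 0/20 = 0
  <chi_rho, chi_5> = (1/20)[1*(12)*conj(2) + 1*(-6)*conj(-2) + 2*(sqrt(5)/2 + 3/2)*conj(1/2 + sqrt(5)/2) + 2*(-1/2 + 3*sqrt(5)/2)*conj(-1/2 + sqrt(5)/2) + 2*(3/2 - sqrt(5)/2)*conj(1/2 - sqrt(5)/2) + 2*(-3*sqrt(5)/2 - 1/2)*conj(-sqrt(5)/2 - 1/2) + 5*(2)*conj(0) + 5*(0)*conj(0)]
      = (1/20)[(24) + (12) + (4 + 2*sqrt(5)) + (8 - 2*sqrt(5)) + (4 - 2*sqrt(5)) + (2*sqrt(5) + 8) + (0) + (0)] = 60/20 = 3
  <chi_rho, chi_6> = (1/20)[1*(12)*conj(2) + 1*(-6)*conj(2) + 2*(sqrt(5)/2 + 3/2)*conj(-1/2 + sqrt(5)/2) + 2*(-1/2 + 3*sqrt(5)/2)*conj(-sqrt(5)/2 - 1/2) + 2*(3/2 - sqrt(5)/2)*conj(-sqrt(5)/2 - 1/2) + 2*(-3*sqrt(5)/2 - 1/2)*conj(-1/2 + sqrt(5)/2) + 5*(2)*conj(0) + 5*(0)*conj(0)]
      = (1/20)[(24) + (-12) + (1 + sqrt(5)) + (-7 - sqrt(5)) + (1 - sqrt(5)) + (-7 + sqrt(5)) + (0) + (0)] = 0/20 = 0
  <chi_rho, chi_7> = (1/20)[1*(12)*conj(2) + 1*(-6)*conj(-2) + 2*(sqrt(5)/2 + 3/2)*conj(1/2 - sqrt(5)/2) + 2*(-1/2 + 3*sqrt(5)/2)*conj(-sqrt(5)/2 - 1/2) + 2*(3/2 - sqrt(5)/2)*conj(1/2 + sqrt(5)/2) + 2*(-3*sqrt(5)/2 - 1/2)*conj(-1/2 + sqrt(5)/2) + 5*(2)*conj(0) + 5*(0)*conj(0)]
      = (1/20)[(24) + (12) + (-sqrt(5) - 1) + (-7 - sqrt(5)) + (-1 + sqrt(5)) + (-7 + sqrt(5)) + (0) + (0)] = 20/20 = 1
  <chi_rho, chi_8> = (1/20)[1*(12)*conj(2) + 1*(-6)*conj(2) + 2*(sqrt(5)/2 + 3/2)*conj(-sqrt(5)/2 - 1/2) + 2*(-1/2 + 3*sqrt(5)/2)*conj(-1/2 + sqrt(5)/2) + 2*(3/2 - sqrt(5)/2)*conj(-1/2 + sqrt(5)/2) + 2*(-3*sqrt(5)/2 - 1/2)*conj(-sqrt(5)/2 - 1/2) + 5*(2)*conj(0) + 5*(0)*conj(0)]
      = (1/20)[(24) + (-12) + (-2*sqrt(5) - 4) + (8 - 2*sqrt(5)) + (-4 + 2*sqrt(5)) + (2*sqrt(5) + 8) + (0) + (0)] = 20/20 = 1
Dimension check: dim(rho) = sum (mult * dim) = 1*1 + 0*1 + 1*1 + 0*1 + 3*2 + 0*2 + 1*2 + 1*2 = 12 = chi_rho(e) = 12.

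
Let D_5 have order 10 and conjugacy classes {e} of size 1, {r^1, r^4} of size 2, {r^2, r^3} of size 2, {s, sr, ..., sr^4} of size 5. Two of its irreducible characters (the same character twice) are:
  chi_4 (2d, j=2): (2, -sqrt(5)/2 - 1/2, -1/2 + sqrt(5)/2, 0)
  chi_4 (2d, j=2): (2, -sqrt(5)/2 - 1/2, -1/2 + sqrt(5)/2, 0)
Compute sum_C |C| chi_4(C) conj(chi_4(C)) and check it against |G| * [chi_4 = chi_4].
Sum = 10 = |G| = 10; so <chi_4, chi_4> = 1 (norm-1 confirms irreducibility).

Justification: Compute term by term over conjugacy classes (|C| * chi_4(C) * conj(chi_4(C))):
  1*(2)*conj(2) + 2*(-sqrt(5)/2 - 1/2)*conj(-sqrt(5)/2 - 1/2) + 2*(-1/2 + sqrt(5)/2)*conj(-1/2 + sqrt(5)/2) + 5*(0)*conj(0)
  = (4) + (sqrt(5) + 3) + (3 - sqrt(5)) + (0)
  = 10.
Dividing by |G| = 10 gives 10/10 = 1, matching the row-orthogonality relation <chi_4, chi_4> = [chi_4 = chi_4].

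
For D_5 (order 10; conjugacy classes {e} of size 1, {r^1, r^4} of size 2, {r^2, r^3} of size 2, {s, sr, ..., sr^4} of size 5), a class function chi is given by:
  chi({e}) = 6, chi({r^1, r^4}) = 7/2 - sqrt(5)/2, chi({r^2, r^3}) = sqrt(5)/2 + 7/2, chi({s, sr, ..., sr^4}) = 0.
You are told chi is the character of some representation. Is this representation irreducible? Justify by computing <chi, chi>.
Not irreducible (reducible): <chi, chi> = 9 > 1.

Justification: <chi, chi> = (1/|G|) sum_C |C| * |chi(C)|^2 = (1/10)[1*|6|^2 + 2*|7/2 - sqrt(5)/2|^2 + 2*|sqrt(5)/2 + 7/2|^2 + 5*|0|^2]
  = (1/10)[(36) + (27 - 7*sqrt(5)) + (7*sqrt(5) + 27) + (0)] = 90/10 = 9.
A character is irreducible iff <chi, chi> = 1, so this representation is reducible.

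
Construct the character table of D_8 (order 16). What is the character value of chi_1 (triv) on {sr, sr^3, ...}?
Conjugacy classes: {e} of size 1, {r^4} of size 1, {r^1, r^7} of size 2, {r^2, r^6} of size 2, {r^3, r^5} of size 2, {s, sr^2, ...} of size 4, {sr, sr^3, ...} of size 4.
Character table:
  irrep \ class              {e} (size 1)  {r^4} (size 1)  {r^1, r^7} (size 2)  {r^2, r^6} (size 2)  {r^3, r^5} (size 2)  {s, sr^2, ...} (size 4)  {sr, sr^3, ...} (size 4)
  chi_1 (triv)               1             1               1                    1                    1                    1                        1                       
  chi_2 (sign: r->1, s->-1)  1             1               1                    1                    1                    -1                       -1                      
  chi_3 (r->-1, s->1)        1             1               -1                   1                    -1                   1                        -1                      
  chi_4 (r->-1, s->-1)       1             1               -1                   1                    -1                   -1                       1                       
  chi_5 (2d, j=1)            2             -2              sqrt(2)              0                    -sqrt(2)             0                        0                       
  chi_6 (2d, j=2)            2             2               0                    -2                   0                    0                        0                       
  chi_7 (2d, j=3)            2             -2              -sqrt(2)             0                    sqrt(2)              0                        0                       

Spot check: chi_1 (triv) on {sr, sr^3, ...} = 1.

Working: D_8 has order 2*8 = 16 with 7 conjugacy classes, hence 7 irreducibles. Sum of squared dims 1 + 1 + 1 + 1 + 4 + 4 + 4 = 16 = |G|. Linear characters come from the abelianisation; the 2-dimensional irreps have character r^k -> 2*cos(2*pi*j*k/8), reflections -> 0.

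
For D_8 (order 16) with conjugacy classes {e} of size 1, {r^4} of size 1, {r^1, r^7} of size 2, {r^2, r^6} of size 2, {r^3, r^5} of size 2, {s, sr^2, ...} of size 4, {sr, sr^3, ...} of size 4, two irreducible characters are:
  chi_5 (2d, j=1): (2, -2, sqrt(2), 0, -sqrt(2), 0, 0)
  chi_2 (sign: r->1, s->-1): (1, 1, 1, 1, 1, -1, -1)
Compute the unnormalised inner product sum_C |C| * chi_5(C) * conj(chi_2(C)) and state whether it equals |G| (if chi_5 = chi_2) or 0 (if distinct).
Sum = 0; so <chi_5, chi_2> = 0 (distinct irreducibles are orthogonal).

Compute term by term over conjugacy classes (|C| * chi_5(C) * conj(chi_2(C))):
  1*(2)*conj(1) + 1*(-2)*conj(1) + 2*(sqrt(2))*conj(1) + 2*(0)*conj(1) + 2*(-sqrt(2))*conj(1) + 4*(0)*conj(-1) + 4*(0)*conj(-1)
  = (2) + (-2) + (2*sqrt(2)) + (0) + (-2*sqrt(2)) + (0) + (0)
  = 0.
Dividing by |G| = 16 gives 0/16 = 0, matching the row-orthogonality relation <chi_5, chi_2> = [chi_5 = chi_2].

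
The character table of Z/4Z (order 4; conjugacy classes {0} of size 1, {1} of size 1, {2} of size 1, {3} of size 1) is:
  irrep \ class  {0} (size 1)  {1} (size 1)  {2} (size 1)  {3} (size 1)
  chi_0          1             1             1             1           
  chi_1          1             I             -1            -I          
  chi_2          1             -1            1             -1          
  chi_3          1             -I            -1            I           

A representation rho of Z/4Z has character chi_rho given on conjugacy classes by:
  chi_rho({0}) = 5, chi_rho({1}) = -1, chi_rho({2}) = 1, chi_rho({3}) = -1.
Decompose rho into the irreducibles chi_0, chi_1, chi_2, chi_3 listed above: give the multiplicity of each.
Multiplicities: chi_0: 1, chi_1: 1, chi_2: 2, chi_3: 1.

Working: Use <chi_rho, chi> = (1/|G|) sum_C |C| * chi_rho(C) * conj(chi(C)) with |G| = 4 for each irreducible chi in the table:
  <chi_rho, chi_0> = (1/4)[1*(5)*conj(1) + 1*(-1)*conj(1) + 1*(1)*conj(1) + 1*(-1)*conj(1)]
      = (1/4)[(5) + (-1) + (1) + (-1)] = 4/4 = 1
  <chi_rho, chi_1> = (1/4)[1*(5)*conj(1) + 1*(-1)*conj(I) + 1*(1)*conj(-1) + 1*(-1)*conj(-I)]
      = (1/4)[(5) + (I) + (-1) + (-I)] = 4/4 = 1
  <chi_rho, chi_2> = (1/4)[1*(5)*conj(1) + 1*(-1)*conj(-1) + 1*(1)*conj(1) + 1*(-1)*conj(-1)]
      = (1/4)[(5) + (1) + (1) + (1)] = 8/4 = 2
  <chi_rho, chi_3> = (1/4)[1*(5)*conj(1) + 1*(-1)*conj(-I) + 1*(1)*conj(-1) + 1*(-1)*conj(I)]
      = (1/4)[(5) + (-I) + (-1) + (I)] = 4/4 = 1
(Exp terms are combined using exp(i*s)*conj(exp(i*t)) = exp(i*(s-t)), and sums of them are collapsed using the identity that for every m > 1 the m distinct m-th roots of unity sum to 0, e.g. 1 + exp(2*I*pi/3) + exp(-2*I*pi/3) = 0.)
Dimension check: dim(rho) = sum (mult * dim) = 1*1 + 1*1 + 2*1 + 1*1 = 5 = chi_rho(e) = 5.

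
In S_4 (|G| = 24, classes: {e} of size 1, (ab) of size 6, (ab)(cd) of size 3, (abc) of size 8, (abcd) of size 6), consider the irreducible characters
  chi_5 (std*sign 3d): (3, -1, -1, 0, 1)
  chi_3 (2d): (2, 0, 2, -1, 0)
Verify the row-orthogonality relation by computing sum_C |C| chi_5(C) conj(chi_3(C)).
Sum = 0; so <chi_5, chi_3> = 0 (distinct irreducibles are orthogonal).

Derivation: Compute term by term over conjugacy classes (|C| * chi_5(C) * conj(chi_3(C))):
  1*(3)*conj(2) + 6*(-1)*conj(0) + 3*(-1)*conj(2) + 8*(0)*conj(-1) + 6*(1)*conj(0)
  = (6) + (0) + (-6) + (0) + (0)
  = 0.
Dividing by |G| = 24 gives 0/24 = 0, matching the row-orthogonality relation <chi_5, chi_3> = [chi_5 = chi_3].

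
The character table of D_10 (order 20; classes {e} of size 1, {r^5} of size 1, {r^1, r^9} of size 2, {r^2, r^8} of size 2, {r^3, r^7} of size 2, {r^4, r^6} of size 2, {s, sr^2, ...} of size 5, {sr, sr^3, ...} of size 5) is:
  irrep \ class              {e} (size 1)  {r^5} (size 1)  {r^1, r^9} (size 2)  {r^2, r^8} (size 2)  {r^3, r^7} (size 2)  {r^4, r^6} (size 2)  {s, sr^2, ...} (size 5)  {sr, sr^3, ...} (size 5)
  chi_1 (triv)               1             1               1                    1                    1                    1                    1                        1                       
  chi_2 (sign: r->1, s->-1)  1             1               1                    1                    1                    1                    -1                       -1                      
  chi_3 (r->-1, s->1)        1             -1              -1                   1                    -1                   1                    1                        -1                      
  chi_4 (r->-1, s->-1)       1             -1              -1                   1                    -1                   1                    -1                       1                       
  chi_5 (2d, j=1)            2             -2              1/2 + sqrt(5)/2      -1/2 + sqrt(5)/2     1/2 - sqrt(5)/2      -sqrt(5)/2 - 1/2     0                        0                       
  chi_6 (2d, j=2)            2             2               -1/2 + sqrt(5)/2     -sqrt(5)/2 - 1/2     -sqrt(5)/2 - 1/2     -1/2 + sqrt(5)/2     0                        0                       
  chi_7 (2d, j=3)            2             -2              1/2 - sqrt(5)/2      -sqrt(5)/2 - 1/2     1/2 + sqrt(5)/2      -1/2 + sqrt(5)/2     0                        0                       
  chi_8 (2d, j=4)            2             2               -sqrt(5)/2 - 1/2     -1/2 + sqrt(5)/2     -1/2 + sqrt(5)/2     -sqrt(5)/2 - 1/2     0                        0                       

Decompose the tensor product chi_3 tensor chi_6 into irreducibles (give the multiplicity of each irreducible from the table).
chi_3 tensor chi_6 = chi_7 (all other irreducibles have multiplicity 0).

Why: The character of a tensor product is the pointwise product (chi_3 * chi_6)(C) = chi_3(C) * chi_6(C):
  {e}: (1)*(2), {r^5}: (-1)*(2), {r^1, r^9}: (-1)*(-1/2 + sqrt(5)/2), {r^2, r^8}: (1)*(-sqrt(5)/2 - 1/2), {r^3, r^7}: (-1)*(-sqrt(5)/2 - 1/2), {r^4, r^6}: (1)*(-1/2 + sqrt(5)/2), {s, sr^2, ...}: (1)*(0), {sr, sr^3, ...}: (-1)*(0)
so (chi_3 * chi_6) takes values
  {e} -> 2, {r^5} -> -2, {r^1, r^9} -> 1/2 - sqrt(5)/2, {r^2, r^8} -> -sqrt(5)/2 - 1/2, {r^3, r^7} -> 1/2 + sqrt(5)/2, {r^4, r^6} -> -1/2 + sqrt(5)/2, {s, sr^2, ...} -> 0, {sr, sr^3, ...} -> 0.
Now take the inner product of this character with each irreducible chi from the table, <chi_3*chi_6, chi> = (1/20) sum_C |C| (chi_3*chi_6)(C) conj(chi(C)):
  <chi_3*chi_6, chi_1> = (1/20)[1*(2)*conj(1) + 1*(-2)*conj(1) + 2*(1/2 - sqrt(5)/2)*conj(1) + 2*(-sqrt(5)/2 - 1/2)*conj(1) + 2*(1/2 + sqrt(5)/2)*conj(1) + 2*(-1/2 + sqrt(5)/2)*conj(1) + 5*(0)*conj(1) + 5*(0)*conj(1)]
      = (1/20)[(2) + (-2) + (1 - sqrt(5)) + (-sqrt(5) - 1) + (1 + sqrt(5)) + (-1 + sqrt(5)) + (0) + (0)] = 0/20 = 0
  <chi_3*chi_6, chi_2> = (1/20)[1*(2)*conj(1) + 1*(-2)*conj(1) + 2*(1/2 - sqrt(5)/2)*conj(1) + 2*(-sqrt(5)/2 - 1/2)*conj(1) + 2*(1/2 + sqrt(5)/2)*conj(1) + 2*(-1/2 + sqrt(5)/2)*conj(1) + 5*(0)*conj(-1) + 5*(0)*conj(-1)]
      = (1/20)[(2) + (-2) + (1 - sqrt(5)) + (-sqrt(5) - 1) + (1 + sqrt(5)) + (-1 + sqrt(5)) + (0) + (0)] = 0/20 = 0
  <chi_3*chi_6, chi_3> = (1/20)[1*(2)*conj(1) + 1*(-2)*conj(-1) + 2*(1/2 - sqrt(5)/2)*conj(-1) + 2*(-sqrt(5)/2 - 1/2)*conj(1) + 2*(1/2 + sqrt(5)/2)*conj(-1) + 2*(-1/2 + sqrt(5)/2)*conj(1) + 5*(0)*conj(1) + 5*(0)*conj(-1)]
      = (1/20)[(2) + (2) + (-1 + sqrt(5)) + (-sqrt(5) - 1) + (-sqrt(5) - 1) + (-1 + sqrt(5)) + (0) + (0)] = 0/20 = 0
  <chi_3*chi_6, chi_4> = (1/20)[1*(2)*conj(1) + 1*(-2)*conj(-1) + 2*(1/2 - sqrt(5)/2)*conj(-1) + 2*(-sqrt(5)/2 - 1/2)*conj(1) + 2*(1/2 + sqrt(5)/2)*conj(-1) + 2*(-1/2 + sqrt(5)/2)*conj(1) + 5*(0)*conj(-1) + 5*(0)*conj(1)]
      = (1/20)[(2) + (2) + (-1 + sqrt(5)) + (-sqrt(5) - 1) + (-sqrt(5) - 1) + (-1 + sqrt(5)) + (0) + (0)] = 0/20 = 0
  <chi_3*chi_6, chi_5> = (1/20)[1*(2)*conj(2) + 1*(-2)*conj(-2) + 2*(1/2 - sqrt(5)/2)*conj(1/2 + sqrt(5)/2) + 2*(-sqrt(5)/2 - 1/2)*conj(-1/2 + sqrt(5)/2) + 2*(1/2 + sqrt(5)/2)*conj(1/2 - sqrt(5)/2) + 2*(-1/2 + sqrt(5)/2)*conj(-sqrt(5)/2 - 1/2) + 5*(0)*conj(0) + 5*(0)*conj(0)]
      = (1/20)[(4) + (4) + (-2) + (-2) + (-2) + (-2) + (0) + (0)] = 0/20 = 0
  <chi_3*chi_6, chi_6> = (1/20)[1*(2)*conj(2) + 1*(-2)*conj(2) + 2*(1/2 - sqrt(5)/2)*conj(-1/2 + sqrt(5)/2) + 2*(-sqrt(5)/2 - 1/2)*conj(-sqrt(5)/2 - 1/2) + 2*(1/2 + sqrt(5)/2)*conj(-sqrt(5)/2 - 1/2) + 2*(-1/2 + sqrt(5)/2)*conj(-1/2 + sqrt(5)/2) + 5*(0)*conj(0) + 5*(0)*conj(0)]
      = (1/20)[(4) + (-4) + (-3 + sqrt(5)) + (sqrt(5) + 3) + (-3 - sqrt(5)) + (3 - sqrt(5)) + (0) + (0)] = 0/20 = 0
  <chi_3*chi_6, chi_7> = (1/20)[1*(2)*conj(2) + 1*(-2)*conj(-2) + 2*(1/2 - sqrt(5)/2)*conj(1/2 - sqrt(5)/2) + 2*(-sqrt(5)/2 - 1/2)*conj(-sqrt(5)/2 - 1/2) + 2*(1/2 + sqrt(5)/2)*conj(1/2 + sqrt(5)/2) + 2*(-1/2 + sqrt(5)/2)*conj(-1/2 + sqrt(5)/2) + 5*(0)*conj(0) + 5*(0)*conj(0)]
      = (1/20)[(4) + (4) + (3 - sqrt(5)) + (sqrt(5) + 3) + (sqrt(5) + 3) + (3 - sqrt(5)) + (0) + (0)] = 20/20 = 1
  <chi_3*chi_6, chi_8> = (1/20)[1*(2)*conj(2) + 1*(-2)*conj(2) + 2*(1/2 - sqrt(5)/2)*conj(-sqrt(5)/2 - 1/2) + 2*(-sqrt(5)/2 - 1/2)*conj(-1/2 + sqrt(5)/2) + 2*(1/2 + sqrt(5)/2)*conj(-1/2 + sqrt(5)/2) + 2*(-1/2 + sqrt(5)/2)*conj(-sqrt(5)/2 - 1/2) + 5*(0)*conj(0) + 5*(0)*conj(0)]
      = (1/20)[(4) + (-4) + (2) + (-2) + (2) + (-2) + (0) + (0)] = 0/20 = 0
Hence the multiplicities are chi_7: 1. Dimension check: dim(chi_3)*dim(chi_6) = 1*2 = 2 and sum (mult * dim) = 1*2 = 2.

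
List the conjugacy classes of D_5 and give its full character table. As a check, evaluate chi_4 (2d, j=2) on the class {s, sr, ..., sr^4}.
Conjugacy classes: {e} of size 1, {r^1, r^4} of size 2, {r^2, r^3} of size 2, {s, sr, ..., sr^4} of size 5.
Character table:
  irrep \ class              {e} (size 1)  {r^1, r^4} (size 2)  {r^2, r^3} (size 2)  {s, sr, ..., sr^4} (size 5)
  chi_1 (triv)               1             1                    1                    1                          
  chi_2 (sign: r->1, s->-1)  1             1                    1                    -1                         
  chi_3 (2d, j=1)            2             -1/2 + sqrt(5)/2     -sqrt(5)/2 - 1/2     0                          
  chi_4 (2d, j=2)            2             -sqrt(5)/2 - 1/2     -1/2 + sqrt(5)/2     0                          

Spot check: chi_4 (2d, j=2) on {s, sr, ..., sr^4} = 0.

Argument: D_5 has order 2*5 = 10 with 4 conjugacy classes, hence 4 irreducibles. Sum of squared dims 1 + 1 + 4 + 4 = 10 = |G|. Linear characters come from the abelianisation; the 2-dimensional irreps have character r^k -> 2*cos(2*pi*j*k/5), reflections -> 0.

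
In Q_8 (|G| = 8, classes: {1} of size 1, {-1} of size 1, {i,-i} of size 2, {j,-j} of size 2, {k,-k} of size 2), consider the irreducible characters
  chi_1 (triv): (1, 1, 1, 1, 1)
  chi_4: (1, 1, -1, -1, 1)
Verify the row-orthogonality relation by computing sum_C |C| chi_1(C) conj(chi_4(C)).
Sum = 0; so <chi_1, chi_4> = 0 (distinct irreducibles are orthogonal).

Justification: Compute term by term over conjugacy classes (|C| * chi_1(C) * conj(chi_4(C))):
  1*(1)*conj(1) + 1*(1)*conj(1) + 2*(1)*conj(-1) + 2*(1)*conj(-1) + 2*(1)*conj(1)
  = (1) + (1) + (-2) + (-2) + (2)
  = 0.
Dividing by |G| = 8 gives 0/8 = 0, matching the row-orthogonality relation <chi_1, chi_4> = [chi_1 = chi_4].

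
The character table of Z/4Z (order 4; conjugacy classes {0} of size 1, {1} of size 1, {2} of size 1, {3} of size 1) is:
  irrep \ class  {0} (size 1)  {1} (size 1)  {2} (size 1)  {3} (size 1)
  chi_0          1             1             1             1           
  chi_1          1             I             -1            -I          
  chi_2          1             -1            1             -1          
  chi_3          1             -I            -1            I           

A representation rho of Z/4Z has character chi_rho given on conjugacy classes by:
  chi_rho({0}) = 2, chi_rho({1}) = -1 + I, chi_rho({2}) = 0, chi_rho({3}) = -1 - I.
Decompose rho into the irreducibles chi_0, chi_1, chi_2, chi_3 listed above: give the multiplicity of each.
Multiplicities: chi_0: 0, chi_1: 1, chi_2: 1, chi_3: 0.

Argument: Use <chi_rho, chi> = (1/|G|) sum_C |C| * chi_rho(C) * conj(chi(C)) with |G| = 4 for each irreducible chi in the table:
  <chi_rho, chi_0> = (1/4)[1*(2)*conj(1) + 1*(-1 + I)*conj(1) + 1*(0)*conj(1) + 1*(-1 - I)*conj(1)]
      = (1/4)[(2) + (-1 + I) + (0) + (-1 - I)] = 0/4 = 0
  <chi_rho, chi_1> = (1/4)[1*(2)*conj(1) + 1*(-1 + I)*conj(I) + 1*(0)*conj(-1) + 1*(-1 - I)*conj(-I)]
      = (1/4)[(2) + (1 + I) + (0) + (1 - I)] = 4/4 = 1
  <chi_rho, chi_2> = (1/4)[1*(2)*conj(1) + 1*(-1 + I)*conj(-1) + 1*(0)*conj(1) + 1*(-1 - I)*conj(-1)]
      = (1/4)[(2) + (1 - I) + (0) + (1 + I)] = 4/4 = 1
  <chi_rho, chi_3> = (1/4)[1*(2)*conj(1) + 1*(-1 + I)*conj(-I) + 1*(0)*conj(-1) + 1*(-1 - I)*conj(I)]
      = (1/4)[(2) + (-1 - I) + (0) + (-1 + I)] = 0/4 = 0
(Exp terms are combined using exp(i*s)*conj(exp(i*t)) = exp(i*(s-t)), and sums of them are collapsed using the identity that for every m > 1 the m distinct m-th roots of unity sum to 0, e.g. 1 + exp(2*I*pi/3) + exp(-2*I*pi/3) = 0.)
Dimension check: dim(rho) = sum (mult * dim) = 0*1 + 1*1 + 1*1 + 0*1 = 2 = chi_rho(e) = 2.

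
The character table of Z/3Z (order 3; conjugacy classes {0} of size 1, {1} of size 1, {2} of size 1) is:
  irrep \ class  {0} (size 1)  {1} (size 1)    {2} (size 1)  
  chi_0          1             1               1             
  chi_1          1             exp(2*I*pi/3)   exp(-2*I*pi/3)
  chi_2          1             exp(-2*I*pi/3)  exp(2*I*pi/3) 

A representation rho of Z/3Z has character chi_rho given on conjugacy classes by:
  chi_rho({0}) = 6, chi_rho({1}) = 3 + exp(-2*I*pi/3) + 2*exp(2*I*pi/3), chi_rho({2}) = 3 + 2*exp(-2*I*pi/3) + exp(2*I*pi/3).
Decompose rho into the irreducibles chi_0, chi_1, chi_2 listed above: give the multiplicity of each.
Multiplicities: chi_0: 3, chi_1: 2, chi_2: 1.

Reasoning: Use <chi_rho, chi> = (1/|G|) sum_C |C| * chi_rho(C) * conj(chi(C)) with |G| = 3 for each irreducible chi in the table:
  <chi_rho, chi_0> = (1/3)[1*(6)*conj(1) + 1*(3 + exp(-2*I*pi/3) + 2*exp(2*I*pi/3))*conj(1) + 1*(3 + 2*exp(-2*I*pi/3) + exp(2*I*pi/3))*conj(1)]
      = (1/3)[(6) + (3 + exp(-2*I*pi/3) + 2*exp(2*I*pi/3)) + (3 + 2*exp(-2*I*pi/3) + exp(2*I*pi/3))] = 9/3 = 3
  <chi_rho, chi_1> = (1/3)[1*(6)*conj(1) + 1*(3 + exp(-2*I*pi/3) + 2*exp(2*I*pi/3))*conj(exp(2*I*pi/3)) + 1*(3 + 2*exp(-2*I*pi/3) + exp(2*I*pi/3))*conj(exp(-2*I*pi/3))]
      = (1/3)[(6) + (2 + 3*exp(-2*I*pi/3) + exp(2*I*pi/3)) + (2 + exp(-2*I*pi/3) + 3*exp(2*I*pi/3))] = 6/3 = 2
  <chi_rho, chi_2> = (1/3)[1*(6)*conj(1) + 1*(3 + exp(-2*I*pi/3) + 2*exp(2*I*pi/3))*conj(exp(-2*I*pi/3)) + 1*(3 + 2*exp(-2*I*pi/3) + exp(2*I*pi/3))*conj(exp(2*I*pi/3))]
      = (1/3)[(6) + (1 + 2*exp(-2*I*pi/3) + 3*exp(2*I*pi/3)) + (1 + 3*exp(-2*I*pi/3) + 2*exp(2*I*pi/3))] = 3/3 = 1
(Exp terms are combined using exp(i*s)*conj(exp(i*t)) = exp(i*(s-t)), and sums of them are collapsed using the identity that for every m > 1 the m distinct m-th roots of unity sum to 0, e.g. 1 + exp(2*I*pi/3) + exp(-2*I*pi/3) = 0.)
Dimension check: dim(rho) = sum (mult * dim) = 3*1 + 2*1 + 1*1 = 6 = chi_rho(e) = 6.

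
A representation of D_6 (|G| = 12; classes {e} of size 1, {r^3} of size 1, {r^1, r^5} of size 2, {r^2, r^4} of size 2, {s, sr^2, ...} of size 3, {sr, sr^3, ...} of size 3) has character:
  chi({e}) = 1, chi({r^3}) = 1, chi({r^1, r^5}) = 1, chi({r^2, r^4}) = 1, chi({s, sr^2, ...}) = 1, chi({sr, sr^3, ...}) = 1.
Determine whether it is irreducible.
Irreducible: <chi, chi> = 1.

Derivation: <chi, chi> = (1/|G|) sum_C |C| * |chi(C)|^2 = (1/12)[1*|1|^2 + 1*|1|^2 + 2*|1|^2 + 2*|1|^2 + 3*|1|^2 + 3*|1|^2]
  = (1/12)[(1) + (1) + (2) + (2) + (3) + (3)] = 12/12 = 1.
A character is irreducible iff <chi, chi> = 1, so this representation is irreducible.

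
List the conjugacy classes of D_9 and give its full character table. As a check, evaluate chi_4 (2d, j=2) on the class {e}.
Conjugacy classes: {e} of size 1, {r^1, r^8} of size 2, {r^2, r^7} of size 2, {r^3, r^6} of size 2, {r^4, r^5} of size 2, {s, sr, ..., sr^8} of size 9.
Character table:
  irrep \ class              {e} (size 1)  {r^1, r^8} (size 2)  {r^2, r^7} (size 2)  {r^3, r^6} (size 2)  {r^4, r^5} (size 2)  {s, sr, ..., sr^8} (size 9)
  chi_1 (triv)               1             1                    1                    1                    1                    1                          
  chi_2 (sign: r->1, s->-1)  1             1                    1                    1                    1                    -1                         
  chi_3 (2d, j=1)            2             2*cos(2*pi/9)        2*cos(4*pi/9)        -1                   -2*cos(pi/9)         0                          
  chi_4 (2d, j=2)            2             2*cos(4*pi/9)        -2*cos(pi/9)         -1                   2*cos(2*pi/9)        0                          
  chi_5 (2d, j=3)            2             -1                   -1                   2                    -1                   0                          
  chi_6 (2d, j=4)            2             -2*cos(pi/9)         2*cos(2*pi/9)        -1                   2*cos(4*pi/9)        0                          

Spot check: chi_4 (2d, j=2) on {e} = 2.

D_9 has order 2*9 = 18 with 6 conjugacy classes, hence 6 irreducibles. Sum of squared dims 1 + 1 + 4 + 4 + 4 + 4 = 18 = |G|. Linear characters come from the abelianisation; the 2-dimensional irreps have character r^k -> 2*cos(2*pi*j*k/9), reflections -> 0.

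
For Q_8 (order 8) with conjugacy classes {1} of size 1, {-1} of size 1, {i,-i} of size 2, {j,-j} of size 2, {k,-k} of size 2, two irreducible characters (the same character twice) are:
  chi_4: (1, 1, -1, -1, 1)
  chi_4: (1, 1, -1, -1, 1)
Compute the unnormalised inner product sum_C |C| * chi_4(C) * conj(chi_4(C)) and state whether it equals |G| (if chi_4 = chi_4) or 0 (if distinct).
Sum = 8 = |G| = 8; so <chi_4, chi_4> = 1 (norm-1 confirms irreducibility).

Why: Compute term by term over conjugacy classes (|C| * chi_4(C) * conj(chi_4(C))):
  1*(1)*conj(1) + 1*(1)*conj(1) + 2*(-1)*conj(-1) + 2*(-1)*conj(-1) + 2*(1)*conj(1)
  = (1) + (1) + (2) + (2) + (2)
  = 8.
Dividing by |G| = 8 gives 8/8 = 1, matching the row-orthogonality relation <chi_4, chi_4> = [chi_4 = chi_4].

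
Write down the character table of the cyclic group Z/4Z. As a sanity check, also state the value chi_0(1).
Character table of Z/4Z (irreps indexed chi_0,...,chi_3 with chi_k(m) = zeta_4^(k*m), zeta_4 = exp(2*pi*i/4)):
  irrep \ class  {0} (size 1)  {1} (size 1)  {2} (size 1)  {3} (size 1)
  chi_0          1             1             1             1           
  chi_1          1             I             -1            -I          
  chi_2          1             -1            1             -1          
  chi_3          1             -I            -1            I           

Spot check: chi_0(1) = zeta_4^(0*1) = zeta_4^0 = 1.

Argument: Z/4Z is abelian, so all 4 irreducible complex representations are 1-dimensional. They are given by chi_k(m) = zeta_4^(k*m) for k = 0,...,3. Row orthogonality: sum_m chi_k(m) conj(chi_l(m)) = 4 * [k = l].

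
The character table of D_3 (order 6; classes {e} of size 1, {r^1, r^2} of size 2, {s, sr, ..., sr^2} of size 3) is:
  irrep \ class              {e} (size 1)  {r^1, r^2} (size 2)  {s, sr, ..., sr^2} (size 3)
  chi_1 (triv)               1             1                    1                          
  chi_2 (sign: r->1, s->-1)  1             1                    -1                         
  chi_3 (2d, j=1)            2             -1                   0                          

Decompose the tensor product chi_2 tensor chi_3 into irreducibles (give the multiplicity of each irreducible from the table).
chi_2 tensor chi_3 = chi_3 (all other irreducibles have multiplicity 0).

The character of a tensor product is the pointwise product (chi_2 * chi_3)(C) = chi_2(C) * chi_3(C):
  {e}: (1)*(2), {r^1, r^2}: (1)*(-1), {s, sr, ..., sr^2}: (-1)*(0)
so (chi_2 * chi_3) takes values
  {e} -> 2, {r^1, r^2} -> -1, {s, sr, ..., sr^2} -> 0.
Now take the inner product of this character with each irreducible chi from the table, <chi_2*chi_3, chi> = (1/6) sum_C |C| (chi_2*chi_3)(C) conj(chi(C)):
  <chi_2*chi_3, chi_1> = (1/6)[1*(2)*conj(1) + 2*(-1)*conj(1) + 3*(0)*conj(1)]
      = (1/6)[(2) + (-2) + (0)] = 0/6 = 0
  <chi_2*chi_3, chi_2> = (1/6)[1*(2)*conj(1) + 2*(-1)*conj(1) + 3*(0)*conj(-1)]
      = (1/6)[(2) + (-2) + (0)] = 0/6 = 0
  <chi_2*chi_3, chi_3> = (1/6)[1*(2)*conj(2) + 2*(-1)*conj(-1) + 3*(0)*conj(0)]
      = (1/6)[(4) + (2) + (0)] = 6/6 = 1
Hence the multiplicities are chi_3: 1. Dimension check: dim(chi_2)*dim(chi_3) = 1*2 = 2 and sum (mult * dim) = 1*2 = 2.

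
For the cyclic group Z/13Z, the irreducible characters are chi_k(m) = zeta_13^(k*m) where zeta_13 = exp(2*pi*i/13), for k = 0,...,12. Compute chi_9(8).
chi_9(8) = zeta_13^72 = exp(-12*I*pi/13)

Derivation: chi_9(8) = zeta_13^(9*8) = zeta_13^72. Since zeta_13^13 = 1, this equals zeta_13^7 = exp(2*pi*i*7/13) = exp(-12*I*pi/13).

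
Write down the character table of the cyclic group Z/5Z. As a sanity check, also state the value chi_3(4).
Character table of Z/5Z (irreps indexed chi_0,...,chi_4 with chi_k(m) = zeta_5^(k*m), zeta_5 = exp(2*pi*i/5)):
  irrep \ class  {0} (size 1)  {1} (size 1)    {2} (size 1)    {3} (size 1)    {4} (size 1)  
  chi_0          1             1               1               1               1             
  chi_1          1             exp(2*I*pi/5)   exp(4*I*pi/5)   exp(-4*I*pi/5)  exp(-2*I*pi/5)
  chi_2          1             exp(4*I*pi/5)   exp(-2*I*pi/5)  exp(2*I*pi/5)   exp(-4*I*pi/5)
  chi_3          1             exp(-4*I*pi/5)  exp(2*I*pi/5)   exp(-2*I*pi/5)  exp(4*I*pi/5) 
  chi_4          1             exp(-2*I*pi/5)  exp(-4*I*pi/5)  exp(4*I*pi/5)   exp(2*I*pi/5) 

Spot check: chi_3(4) = zeta_5^(3*4) = zeta_5^12 = exp(4*I*pi/5).

Derivation: Z/5Z is abelian, so all 5 irreducible complex representations are 1-dimensional. They are given by chi_k(m) = zeta_5^(k*m) for k = 0,...,4. Row orthogonality: sum_m chi_k(m) conj(chi_l(m)) = 5 * [k = l].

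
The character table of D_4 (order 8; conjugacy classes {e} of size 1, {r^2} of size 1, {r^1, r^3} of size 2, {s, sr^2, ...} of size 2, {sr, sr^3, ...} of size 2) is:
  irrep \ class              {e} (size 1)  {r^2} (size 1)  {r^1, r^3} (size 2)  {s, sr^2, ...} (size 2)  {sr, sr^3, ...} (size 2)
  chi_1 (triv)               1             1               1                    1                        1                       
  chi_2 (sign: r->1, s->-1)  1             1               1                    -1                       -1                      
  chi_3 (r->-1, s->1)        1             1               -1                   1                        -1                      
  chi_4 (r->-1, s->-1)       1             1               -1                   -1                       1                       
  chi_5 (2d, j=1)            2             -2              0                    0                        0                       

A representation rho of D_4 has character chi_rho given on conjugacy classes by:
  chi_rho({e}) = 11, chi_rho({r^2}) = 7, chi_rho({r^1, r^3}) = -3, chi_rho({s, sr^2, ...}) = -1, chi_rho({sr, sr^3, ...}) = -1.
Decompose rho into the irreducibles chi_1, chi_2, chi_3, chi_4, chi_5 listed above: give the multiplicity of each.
Multiplicities: chi_1: 1, chi_2: 2, chi_3: 3, chi_4: 3, chi_5: 1.

Reasoning: Use <chi_rho, chi> = (1/|G|) sum_C |C| * chi_rho(C) * conj(chi(C)) with |G| = 8 for each irreducible chi in the table:
  <chi_rho, chi_1> = (1/8)[1*(11)*conj(1) + 1*(7)*conj(1) + 2*(-3)*conj(1) + 2*(-1)*conj(1) + 2*(-1)*conj(1)]
      = (1/8)[(11) + (7) + (-6) + (-2) + (-2)] = 8/8 = 1
  <chi_rho, chi_2> = (1/8)[1*(11)*conj(1) + 1*(7)*conj(1) + 2*(-3)*conj(1) + 2*(-1)*conj(-1) + 2*(-1)*conj(-1)]
      = (1/8)[(11) + (7) + (-6) + (2) + (2)] = 16/8 = 2
  <chi_rho, chi_3> = (1/8)[1*(11)*conj(1) + 1*(7)*conj(1) + 2*(-3)*conj(-1) + 2*(-1)*conj(1) + 2*(-1)*conj(-1)]
      = (1/8)[(11) + (7) + (6) + (-2) + (2)] = 24/8 = 3
  <chi_rho, chi_4> = (1/8)[1*(11)*conj(1) + 1*(7)*conj(1) + 2*(-3)*conj(-1) + 2*(-1)*conj(-1) + 2*(-1)*conj(1)]
      = (1/8)[(11) + (7) + (6) + (2) + (-2)] = 24/8 = 3
  <chi_rho, chi_5> = (1/8)[1*(11)*conj(2) + 1*(7)*conj(-2) + 2*(-3)*conj(0) + 2*(-1)*conj(0) + 2*(-1)*conj(0)]
      = (1/8)[(22) + (-14) + (0) + (0) + (0)] = 8/8 = 1
Dimension check: dim(rho) = sum (mult * dim) = 1*1 + 2*1 + 3*1 + 3*1 + 1*2 = 11 = chi_rho(e) = 11.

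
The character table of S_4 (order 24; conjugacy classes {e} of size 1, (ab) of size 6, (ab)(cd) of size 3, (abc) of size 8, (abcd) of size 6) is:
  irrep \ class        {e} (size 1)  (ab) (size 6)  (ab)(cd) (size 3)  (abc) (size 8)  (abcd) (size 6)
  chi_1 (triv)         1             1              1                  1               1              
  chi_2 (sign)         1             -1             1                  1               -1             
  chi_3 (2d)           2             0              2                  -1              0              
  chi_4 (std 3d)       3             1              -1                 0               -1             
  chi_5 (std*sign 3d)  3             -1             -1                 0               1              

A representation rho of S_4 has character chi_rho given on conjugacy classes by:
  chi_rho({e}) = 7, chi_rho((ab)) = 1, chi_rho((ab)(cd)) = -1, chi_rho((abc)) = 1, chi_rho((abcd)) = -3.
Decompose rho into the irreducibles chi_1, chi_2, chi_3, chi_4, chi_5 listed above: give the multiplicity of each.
Multiplicities: chi_1: 0, chi_2: 1, chi_3: 0, chi_4: 2, chi_5: 0.

Reasoning: Use <chi_rho, chi> = (1/|G|) sum_C |C| * chi_rho(C) * conj(chi(C)) with |G| = 24 for each irreducible chi in the table:
  <chi_rho, chi_1> = (1/24)[1*(7)*conj(1) + 6*(1)*conj(1) + 3*(-1)*conj(1) + 8*(1)*conj(1) + 6*(-3)*conj(1)]
      = (1/24)[(7) + (6) + (-3) + (8) + (-18)] = 0/24 = 0
  <chi_rho, chi_2> = (1/24)[1*(7)*conj(1) + 6*(1)*conj(-1) + 3*(-1)*conj(1) + 8*(1)*conj(1) + 6*(-3)*conj(-1)]
      = (1/24)[(7) + (-6) + (-3) + (8) + (18)] = 24/24 = 1
  <chi_rho, chi_3> = (1/24)[1*(7)*conj(2) + 6*(1)*conj(0) + 3*(-1)*conj(2) + 8*(1)*conj(-1) + 6*(-3)*conj(0)]
      = (1/24)[(14) + (0) + (-6) + (-8) + (0)] = 0/24 = 0
  <chi_rho, chi_4> = (1/24)[1*(7)*conj(3) + 6*(1)*conj(1) + 3*(-1)*conj(-1) + 8*(1)*conj(0) + 6*(-3)*conj(-1)]
      = (1/24)[(21) + (6) + (3) + (0) + (18)] = 48/24 = 2
  <chi_rho, chi_5> = (1/24)[1*(7)*conj(3) + 6*(1)*conj(-1) + 3*(-1)*conj(-1) + 8*(1)*conj(0) + 6*(-3)*conj(1)]
      = (1/24)[(21) + (-6) + (3) + (0) + (-18)] = 0/24 = 0
Dimension check: dim(rho) = sum (mult * dim) = 0*1 + 1*1 + 0*2 + 2*3 + 0*3 = 7 = chi_rho(e) = 7.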